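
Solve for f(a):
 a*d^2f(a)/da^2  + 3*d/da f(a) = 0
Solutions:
 f(a) = C1 + C2/a^2


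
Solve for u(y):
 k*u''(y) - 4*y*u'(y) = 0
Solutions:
 u(y) = C1 + C2*erf(sqrt(2)*y*sqrt(-1/k))/sqrt(-1/k)


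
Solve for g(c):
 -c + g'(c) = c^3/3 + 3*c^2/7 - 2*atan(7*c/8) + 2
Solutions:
 g(c) = C1 + c^4/12 + c^3/7 + c^2/2 - 2*c*atan(7*c/8) + 2*c + 8*log(49*c^2 + 64)/7


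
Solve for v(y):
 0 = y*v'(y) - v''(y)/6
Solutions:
 v(y) = C1 + C2*erfi(sqrt(3)*y)


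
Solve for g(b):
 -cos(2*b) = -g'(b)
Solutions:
 g(b) = C1 + sin(2*b)/2


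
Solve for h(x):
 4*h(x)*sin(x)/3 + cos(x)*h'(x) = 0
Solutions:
 h(x) = C1*cos(x)^(4/3)


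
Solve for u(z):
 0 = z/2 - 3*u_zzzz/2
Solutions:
 u(z) = C1 + C2*z + C3*z^2 + C4*z^3 + z^5/360


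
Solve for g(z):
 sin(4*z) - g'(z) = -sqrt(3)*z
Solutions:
 g(z) = C1 + sqrt(3)*z^2/2 - cos(4*z)/4


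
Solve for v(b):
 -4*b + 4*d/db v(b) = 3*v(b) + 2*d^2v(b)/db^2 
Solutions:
 v(b) = -4*b/3 + (C1*sin(sqrt(2)*b/2) + C2*cos(sqrt(2)*b/2))*exp(b) - 16/9


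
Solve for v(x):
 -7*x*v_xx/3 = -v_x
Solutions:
 v(x) = C1 + C2*x^(10/7)


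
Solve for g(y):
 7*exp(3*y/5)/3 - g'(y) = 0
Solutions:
 g(y) = C1 + 35*exp(3*y/5)/9


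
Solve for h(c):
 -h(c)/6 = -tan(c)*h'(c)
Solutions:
 h(c) = C1*sin(c)^(1/6)


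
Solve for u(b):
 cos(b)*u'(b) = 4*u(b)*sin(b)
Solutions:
 u(b) = C1/cos(b)^4


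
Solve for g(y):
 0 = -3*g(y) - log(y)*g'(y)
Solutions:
 g(y) = C1*exp(-3*li(y))


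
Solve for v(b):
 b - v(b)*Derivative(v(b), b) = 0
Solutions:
 v(b) = -sqrt(C1 + b^2)
 v(b) = sqrt(C1 + b^2)


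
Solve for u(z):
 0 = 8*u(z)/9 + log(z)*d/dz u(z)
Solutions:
 u(z) = C1*exp(-8*li(z)/9)


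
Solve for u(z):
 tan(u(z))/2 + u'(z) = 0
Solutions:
 u(z) = pi - asin(C1*exp(-z/2))
 u(z) = asin(C1*exp(-z/2))


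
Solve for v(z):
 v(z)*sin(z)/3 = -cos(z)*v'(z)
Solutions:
 v(z) = C1*cos(z)^(1/3)


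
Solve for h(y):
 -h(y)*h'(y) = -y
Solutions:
 h(y) = -sqrt(C1 + y^2)
 h(y) = sqrt(C1 + y^2)


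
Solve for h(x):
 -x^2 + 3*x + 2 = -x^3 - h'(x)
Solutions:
 h(x) = C1 - x^4/4 + x^3/3 - 3*x^2/2 - 2*x


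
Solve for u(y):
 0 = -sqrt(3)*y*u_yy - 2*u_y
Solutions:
 u(y) = C1 + C2*y^(1 - 2*sqrt(3)/3)


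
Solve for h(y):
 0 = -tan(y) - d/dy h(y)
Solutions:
 h(y) = C1 + log(cos(y))


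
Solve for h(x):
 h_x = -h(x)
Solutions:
 h(x) = C1*exp(-x)


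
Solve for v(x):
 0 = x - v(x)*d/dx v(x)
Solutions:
 v(x) = -sqrt(C1 + x^2)
 v(x) = sqrt(C1 + x^2)


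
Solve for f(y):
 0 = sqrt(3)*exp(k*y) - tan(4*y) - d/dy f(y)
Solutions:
 f(y) = C1 + sqrt(3)*Piecewise((exp(k*y)/k, Ne(k, 0)), (y, True)) + log(cos(4*y))/4


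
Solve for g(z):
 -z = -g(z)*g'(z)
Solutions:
 g(z) = -sqrt(C1 + z^2)
 g(z) = sqrt(C1 + z^2)


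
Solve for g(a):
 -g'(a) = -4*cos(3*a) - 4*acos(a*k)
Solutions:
 g(a) = C1 + 4*Piecewise((a*acos(a*k) - sqrt(-a^2*k^2 + 1)/k, Ne(k, 0)), (pi*a/2, True)) + 4*sin(3*a)/3


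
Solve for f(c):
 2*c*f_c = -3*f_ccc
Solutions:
 f(c) = C1 + Integral(C2*airyai(-2^(1/3)*3^(2/3)*c/3) + C3*airybi(-2^(1/3)*3^(2/3)*c/3), c)


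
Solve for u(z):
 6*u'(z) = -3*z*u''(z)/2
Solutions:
 u(z) = C1 + C2/z^3


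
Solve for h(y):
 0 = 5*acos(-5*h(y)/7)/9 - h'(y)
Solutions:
 Integral(1/acos(-5*_y/7), (_y, h(y))) = C1 + 5*y/9


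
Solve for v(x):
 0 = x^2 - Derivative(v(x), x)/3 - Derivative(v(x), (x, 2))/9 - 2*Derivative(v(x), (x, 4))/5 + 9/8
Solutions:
 v(x) = C1 + C2*exp(-30^(1/3)*x*(-(81 + 13*sqrt(39))^(1/3) + 30^(1/3)/(81 + 13*sqrt(39))^(1/3))/36)*sin(10^(1/3)*3^(1/6)*x*(3*10^(1/3)/(81 + 13*sqrt(39))^(1/3) + 3^(2/3)*(81 + 13*sqrt(39))^(1/3))/36) + C3*exp(-30^(1/3)*x*(-(81 + 13*sqrt(39))^(1/3) + 30^(1/3)/(81 + 13*sqrt(39))^(1/3))/36)*cos(10^(1/3)*3^(1/6)*x*(3*10^(1/3)/(81 + 13*sqrt(39))^(1/3) + 3^(2/3)*(81 + 13*sqrt(39))^(1/3))/36) + C4*exp(30^(1/3)*x*(-(81 + 13*sqrt(39))^(1/3) + 30^(1/3)/(81 + 13*sqrt(39))^(1/3))/18) + x^3 - x^2 + 97*x/24


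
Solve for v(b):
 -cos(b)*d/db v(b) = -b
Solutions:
 v(b) = C1 + Integral(b/cos(b), b)


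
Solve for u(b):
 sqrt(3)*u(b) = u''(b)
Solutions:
 u(b) = C1*exp(-3^(1/4)*b) + C2*exp(3^(1/4)*b)


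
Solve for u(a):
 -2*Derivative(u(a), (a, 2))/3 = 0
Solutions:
 u(a) = C1 + C2*a


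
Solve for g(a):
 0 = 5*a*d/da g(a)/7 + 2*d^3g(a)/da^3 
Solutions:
 g(a) = C1 + Integral(C2*airyai(-14^(2/3)*5^(1/3)*a/14) + C3*airybi(-14^(2/3)*5^(1/3)*a/14), a)


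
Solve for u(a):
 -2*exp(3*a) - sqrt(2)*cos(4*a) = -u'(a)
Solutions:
 u(a) = C1 + 2*exp(3*a)/3 + sqrt(2)*sin(4*a)/4


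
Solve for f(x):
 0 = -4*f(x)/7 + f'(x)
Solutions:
 f(x) = C1*exp(4*x/7)


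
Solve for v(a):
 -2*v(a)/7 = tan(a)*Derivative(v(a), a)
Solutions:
 v(a) = C1/sin(a)^(2/7)


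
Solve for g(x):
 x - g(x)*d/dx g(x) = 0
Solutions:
 g(x) = -sqrt(C1 + x^2)
 g(x) = sqrt(C1 + x^2)


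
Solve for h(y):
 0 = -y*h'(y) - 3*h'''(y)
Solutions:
 h(y) = C1 + Integral(C2*airyai(-3^(2/3)*y/3) + C3*airybi(-3^(2/3)*y/3), y)


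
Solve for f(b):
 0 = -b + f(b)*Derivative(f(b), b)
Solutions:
 f(b) = -sqrt(C1 + b^2)
 f(b) = sqrt(C1 + b^2)


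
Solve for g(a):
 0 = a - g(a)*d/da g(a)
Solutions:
 g(a) = -sqrt(C1 + a^2)
 g(a) = sqrt(C1 + a^2)


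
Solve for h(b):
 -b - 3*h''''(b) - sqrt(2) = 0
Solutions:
 h(b) = C1 + C2*b + C3*b^2 + C4*b^3 - b^5/360 - sqrt(2)*b^4/72


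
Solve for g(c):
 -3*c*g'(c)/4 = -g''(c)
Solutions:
 g(c) = C1 + C2*erfi(sqrt(6)*c/4)


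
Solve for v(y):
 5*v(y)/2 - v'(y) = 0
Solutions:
 v(y) = C1*exp(5*y/2)


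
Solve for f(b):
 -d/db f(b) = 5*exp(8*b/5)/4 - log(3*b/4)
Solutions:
 f(b) = C1 + b*log(b) + b*(-2*log(2) - 1 + log(3)) - 25*exp(8*b/5)/32


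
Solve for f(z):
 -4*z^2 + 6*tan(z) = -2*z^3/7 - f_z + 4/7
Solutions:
 f(z) = C1 - z^4/14 + 4*z^3/3 + 4*z/7 + 6*log(cos(z))


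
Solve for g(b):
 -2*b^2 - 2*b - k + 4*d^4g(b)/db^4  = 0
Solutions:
 g(b) = C1 + C2*b + C3*b^2 + C4*b^3 + b^6/720 + b^5/240 + b^4*k/96


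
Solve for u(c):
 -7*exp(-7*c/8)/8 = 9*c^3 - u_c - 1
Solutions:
 u(c) = C1 + 9*c^4/4 - c - 1/exp(c)^(7/8)


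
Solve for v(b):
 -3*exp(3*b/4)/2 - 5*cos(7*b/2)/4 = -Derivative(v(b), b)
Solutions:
 v(b) = C1 + 2*exp(3*b/4) + 5*sin(7*b/2)/14


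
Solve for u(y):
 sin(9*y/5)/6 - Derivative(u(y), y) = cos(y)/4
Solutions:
 u(y) = C1 - sin(y)/4 - 5*cos(9*y/5)/54


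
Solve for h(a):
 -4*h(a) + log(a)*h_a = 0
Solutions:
 h(a) = C1*exp(4*li(a))


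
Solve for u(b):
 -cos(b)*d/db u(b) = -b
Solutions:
 u(b) = C1 + Integral(b/cos(b), b)


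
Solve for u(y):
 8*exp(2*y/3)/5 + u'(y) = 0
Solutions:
 u(y) = C1 - 12*exp(2*y/3)/5


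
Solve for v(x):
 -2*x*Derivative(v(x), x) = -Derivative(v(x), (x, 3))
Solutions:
 v(x) = C1 + Integral(C2*airyai(2^(1/3)*x) + C3*airybi(2^(1/3)*x), x)


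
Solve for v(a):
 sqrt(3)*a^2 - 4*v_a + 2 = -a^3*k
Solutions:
 v(a) = C1 + a^4*k/16 + sqrt(3)*a^3/12 + a/2


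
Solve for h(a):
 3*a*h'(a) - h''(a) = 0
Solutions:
 h(a) = C1 + C2*erfi(sqrt(6)*a/2)


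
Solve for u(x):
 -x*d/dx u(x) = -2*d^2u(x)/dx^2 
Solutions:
 u(x) = C1 + C2*erfi(x/2)


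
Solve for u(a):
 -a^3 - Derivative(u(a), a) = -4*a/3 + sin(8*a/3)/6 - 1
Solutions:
 u(a) = C1 - a^4/4 + 2*a^2/3 + a + cos(8*a/3)/16


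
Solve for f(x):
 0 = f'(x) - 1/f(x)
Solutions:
 f(x) = -sqrt(C1 + 2*x)
 f(x) = sqrt(C1 + 2*x)


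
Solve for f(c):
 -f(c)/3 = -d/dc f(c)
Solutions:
 f(c) = C1*exp(c/3)


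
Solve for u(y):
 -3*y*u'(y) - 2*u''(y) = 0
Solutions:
 u(y) = C1 + C2*erf(sqrt(3)*y/2)


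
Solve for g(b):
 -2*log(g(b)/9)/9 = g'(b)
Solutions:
 -9*Integral(1/(-log(_y) + 2*log(3)), (_y, g(b)))/2 = C1 - b


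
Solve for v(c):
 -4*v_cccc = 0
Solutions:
 v(c) = C1 + C2*c + C3*c^2 + C4*c^3


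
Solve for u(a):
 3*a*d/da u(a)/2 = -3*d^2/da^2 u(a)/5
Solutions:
 u(a) = C1 + C2*erf(sqrt(5)*a/2)


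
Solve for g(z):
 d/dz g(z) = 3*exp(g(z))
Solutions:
 g(z) = log(-1/(C1 + 3*z))


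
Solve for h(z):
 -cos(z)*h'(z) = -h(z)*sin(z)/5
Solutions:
 h(z) = C1/cos(z)^(1/5)


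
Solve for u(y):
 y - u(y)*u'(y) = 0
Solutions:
 u(y) = -sqrt(C1 + y^2)
 u(y) = sqrt(C1 + y^2)


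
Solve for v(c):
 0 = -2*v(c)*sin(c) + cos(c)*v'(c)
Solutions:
 v(c) = C1/cos(c)^2


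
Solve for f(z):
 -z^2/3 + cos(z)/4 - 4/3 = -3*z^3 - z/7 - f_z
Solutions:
 f(z) = C1 - 3*z^4/4 + z^3/9 - z^2/14 + 4*z/3 - sin(z)/4


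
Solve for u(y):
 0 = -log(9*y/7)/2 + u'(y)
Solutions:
 u(y) = C1 + y*log(y)/2 - y*log(7)/2 - y/2 + y*log(3)


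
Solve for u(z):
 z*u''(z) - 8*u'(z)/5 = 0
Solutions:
 u(z) = C1 + C2*z^(13/5)


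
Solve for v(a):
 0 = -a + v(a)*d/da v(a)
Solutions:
 v(a) = -sqrt(C1 + a^2)
 v(a) = sqrt(C1 + a^2)


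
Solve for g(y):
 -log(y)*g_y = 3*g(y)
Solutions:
 g(y) = C1*exp(-3*li(y))


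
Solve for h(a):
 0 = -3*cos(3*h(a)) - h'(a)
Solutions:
 h(a) = -asin((C1 + exp(18*a))/(C1 - exp(18*a)))/3 + pi/3
 h(a) = asin((C1 + exp(18*a))/(C1 - exp(18*a)))/3


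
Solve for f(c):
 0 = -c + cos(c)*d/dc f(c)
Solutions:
 f(c) = C1 + Integral(c/cos(c), c)


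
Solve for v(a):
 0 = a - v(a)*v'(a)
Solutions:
 v(a) = -sqrt(C1 + a^2)
 v(a) = sqrt(C1 + a^2)


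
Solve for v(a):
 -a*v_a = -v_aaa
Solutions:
 v(a) = C1 + Integral(C2*airyai(a) + C3*airybi(a), a)


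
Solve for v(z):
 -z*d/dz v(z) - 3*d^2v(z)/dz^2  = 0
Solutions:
 v(z) = C1 + C2*erf(sqrt(6)*z/6)


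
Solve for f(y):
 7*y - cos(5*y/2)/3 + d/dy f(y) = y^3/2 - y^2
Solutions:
 f(y) = C1 + y^4/8 - y^3/3 - 7*y^2/2 + 2*sin(5*y/2)/15


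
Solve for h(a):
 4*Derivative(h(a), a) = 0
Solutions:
 h(a) = C1


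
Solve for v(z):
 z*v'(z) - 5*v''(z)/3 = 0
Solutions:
 v(z) = C1 + C2*erfi(sqrt(30)*z/10)


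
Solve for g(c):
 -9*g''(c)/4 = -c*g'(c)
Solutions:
 g(c) = C1 + C2*erfi(sqrt(2)*c/3)


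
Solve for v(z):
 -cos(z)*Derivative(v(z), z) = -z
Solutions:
 v(z) = C1 + Integral(z/cos(z), z)


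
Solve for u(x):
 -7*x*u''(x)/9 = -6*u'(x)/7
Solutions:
 u(x) = C1 + C2*x^(103/49)


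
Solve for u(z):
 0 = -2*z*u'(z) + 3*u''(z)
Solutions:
 u(z) = C1 + C2*erfi(sqrt(3)*z/3)


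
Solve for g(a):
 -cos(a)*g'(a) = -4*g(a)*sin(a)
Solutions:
 g(a) = C1/cos(a)^4


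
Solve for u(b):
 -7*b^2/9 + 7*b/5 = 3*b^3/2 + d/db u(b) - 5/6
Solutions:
 u(b) = C1 - 3*b^4/8 - 7*b^3/27 + 7*b^2/10 + 5*b/6


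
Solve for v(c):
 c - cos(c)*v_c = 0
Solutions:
 v(c) = C1 + Integral(c/cos(c), c)


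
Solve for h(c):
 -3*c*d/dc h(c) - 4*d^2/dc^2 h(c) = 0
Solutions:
 h(c) = C1 + C2*erf(sqrt(6)*c/4)


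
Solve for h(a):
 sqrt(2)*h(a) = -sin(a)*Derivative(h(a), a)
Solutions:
 h(a) = C1*(cos(a) + 1)^(sqrt(2)/2)/(cos(a) - 1)^(sqrt(2)/2)


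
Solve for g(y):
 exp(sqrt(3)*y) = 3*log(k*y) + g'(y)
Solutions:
 g(y) = C1 - 3*y*log(k*y) + 3*y + sqrt(3)*exp(sqrt(3)*y)/3


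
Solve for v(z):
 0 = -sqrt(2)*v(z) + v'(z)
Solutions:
 v(z) = C1*exp(sqrt(2)*z)


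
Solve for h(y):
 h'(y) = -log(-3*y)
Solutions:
 h(y) = C1 - y*log(-y) + y*(1 - log(3))


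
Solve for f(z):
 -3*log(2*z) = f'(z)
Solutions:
 f(z) = C1 - 3*z*log(z) - z*log(8) + 3*z


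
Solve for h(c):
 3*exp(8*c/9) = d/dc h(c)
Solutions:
 h(c) = C1 + 27*exp(8*c/9)/8


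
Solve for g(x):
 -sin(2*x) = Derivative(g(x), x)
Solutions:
 g(x) = C1 + cos(2*x)/2


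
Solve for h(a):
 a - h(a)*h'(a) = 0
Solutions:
 h(a) = -sqrt(C1 + a^2)
 h(a) = sqrt(C1 + a^2)


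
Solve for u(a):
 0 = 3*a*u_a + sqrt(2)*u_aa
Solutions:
 u(a) = C1 + C2*erf(2^(1/4)*sqrt(3)*a/2)


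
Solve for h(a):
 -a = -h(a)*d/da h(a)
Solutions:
 h(a) = -sqrt(C1 + a^2)
 h(a) = sqrt(C1 + a^2)


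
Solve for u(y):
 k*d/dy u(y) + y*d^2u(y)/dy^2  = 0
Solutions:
 u(y) = C1 + y^(1 - re(k))*(C2*sin(log(y)*Abs(im(k))) + C3*cos(log(y)*im(k)))


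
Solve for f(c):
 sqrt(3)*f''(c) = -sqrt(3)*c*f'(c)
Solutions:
 f(c) = C1 + C2*erf(sqrt(2)*c/2)


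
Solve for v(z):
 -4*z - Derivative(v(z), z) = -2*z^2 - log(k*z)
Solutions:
 v(z) = C1 + 2*z^3/3 - 2*z^2 + z*log(k*z) - z


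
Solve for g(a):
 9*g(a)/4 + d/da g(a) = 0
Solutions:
 g(a) = C1*exp(-9*a/4)


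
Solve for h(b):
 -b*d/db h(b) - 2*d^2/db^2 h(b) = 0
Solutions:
 h(b) = C1 + C2*erf(b/2)


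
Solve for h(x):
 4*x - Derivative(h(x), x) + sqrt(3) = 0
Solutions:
 h(x) = C1 + 2*x^2 + sqrt(3)*x


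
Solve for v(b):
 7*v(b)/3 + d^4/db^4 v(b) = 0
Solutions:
 v(b) = (C1*sin(sqrt(2)*3^(3/4)*7^(1/4)*b/6) + C2*cos(sqrt(2)*3^(3/4)*7^(1/4)*b/6))*exp(-sqrt(2)*3^(3/4)*7^(1/4)*b/6) + (C3*sin(sqrt(2)*3^(3/4)*7^(1/4)*b/6) + C4*cos(sqrt(2)*3^(3/4)*7^(1/4)*b/6))*exp(sqrt(2)*3^(3/4)*7^(1/4)*b/6)


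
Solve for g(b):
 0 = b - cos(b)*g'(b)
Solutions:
 g(b) = C1 + Integral(b/cos(b), b)


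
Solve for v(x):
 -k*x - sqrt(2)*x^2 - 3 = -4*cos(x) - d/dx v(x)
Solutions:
 v(x) = C1 + k*x^2/2 + sqrt(2)*x^3/3 + 3*x - 4*sin(x)


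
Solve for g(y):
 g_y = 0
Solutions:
 g(y) = C1


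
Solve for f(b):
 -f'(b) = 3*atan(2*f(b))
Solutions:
 Integral(1/atan(2*_y), (_y, f(b))) = C1 - 3*b


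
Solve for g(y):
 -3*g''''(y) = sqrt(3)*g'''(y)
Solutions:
 g(y) = C1 + C2*y + C3*y^2 + C4*exp(-sqrt(3)*y/3)


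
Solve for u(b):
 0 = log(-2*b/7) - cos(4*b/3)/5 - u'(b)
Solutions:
 u(b) = C1 + b*log(-b) - b*log(7) - b + b*log(2) - 3*sin(4*b/3)/20


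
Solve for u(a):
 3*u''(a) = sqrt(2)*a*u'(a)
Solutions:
 u(a) = C1 + C2*erfi(2^(3/4)*sqrt(3)*a/6)


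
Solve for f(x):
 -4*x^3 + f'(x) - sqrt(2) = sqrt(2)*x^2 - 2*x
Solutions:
 f(x) = C1 + x^4 + sqrt(2)*x^3/3 - x^2 + sqrt(2)*x


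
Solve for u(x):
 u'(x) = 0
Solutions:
 u(x) = C1


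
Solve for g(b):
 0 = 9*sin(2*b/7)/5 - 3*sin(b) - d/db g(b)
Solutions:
 g(b) = C1 - 63*cos(2*b/7)/10 + 3*cos(b)


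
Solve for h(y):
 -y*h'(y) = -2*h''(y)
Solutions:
 h(y) = C1 + C2*erfi(y/2)


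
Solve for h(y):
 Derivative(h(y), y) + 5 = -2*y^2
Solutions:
 h(y) = C1 - 2*y^3/3 - 5*y


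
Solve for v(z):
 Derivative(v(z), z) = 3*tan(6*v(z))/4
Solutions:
 v(z) = -asin(C1*exp(9*z/2))/6 + pi/6
 v(z) = asin(C1*exp(9*z/2))/6


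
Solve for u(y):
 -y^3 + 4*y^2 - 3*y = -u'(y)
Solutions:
 u(y) = C1 + y^4/4 - 4*y^3/3 + 3*y^2/2


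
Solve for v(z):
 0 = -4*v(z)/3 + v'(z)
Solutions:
 v(z) = C1*exp(4*z/3)


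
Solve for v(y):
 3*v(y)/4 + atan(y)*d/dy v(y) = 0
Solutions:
 v(y) = C1*exp(-3*Integral(1/atan(y), y)/4)


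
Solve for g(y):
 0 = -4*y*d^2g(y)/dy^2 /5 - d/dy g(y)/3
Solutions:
 g(y) = C1 + C2*y^(7/12)


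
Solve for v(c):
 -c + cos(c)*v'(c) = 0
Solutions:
 v(c) = C1 + Integral(c/cos(c), c)


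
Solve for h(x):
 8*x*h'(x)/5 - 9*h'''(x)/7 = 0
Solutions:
 h(x) = C1 + Integral(C2*airyai(2*525^(1/3)*x/15) + C3*airybi(2*525^(1/3)*x/15), x)


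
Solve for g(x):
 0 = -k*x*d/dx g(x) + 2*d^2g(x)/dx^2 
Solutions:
 g(x) = Piecewise((-sqrt(pi)*C1*erf(x*sqrt(-k)/2)/sqrt(-k) - C2, (k > 0) | (k < 0)), (-C1*x - C2, True))


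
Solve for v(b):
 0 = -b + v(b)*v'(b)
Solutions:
 v(b) = -sqrt(C1 + b^2)
 v(b) = sqrt(C1 + b^2)


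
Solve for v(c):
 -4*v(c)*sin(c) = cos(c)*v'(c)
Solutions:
 v(c) = C1*cos(c)^4


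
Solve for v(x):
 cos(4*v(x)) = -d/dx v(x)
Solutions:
 v(x) = -asin((C1 + exp(8*x))/(C1 - exp(8*x)))/4 + pi/4
 v(x) = asin((C1 + exp(8*x))/(C1 - exp(8*x)))/4


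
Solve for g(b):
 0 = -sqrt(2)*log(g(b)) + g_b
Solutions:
 li(g(b)) = C1 + sqrt(2)*b


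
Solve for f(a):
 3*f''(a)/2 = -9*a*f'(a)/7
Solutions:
 f(a) = C1 + C2*erf(sqrt(21)*a/7)


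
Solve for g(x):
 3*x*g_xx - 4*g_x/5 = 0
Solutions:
 g(x) = C1 + C2*x^(19/15)


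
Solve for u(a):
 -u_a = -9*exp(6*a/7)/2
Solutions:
 u(a) = C1 + 21*exp(6*a/7)/4


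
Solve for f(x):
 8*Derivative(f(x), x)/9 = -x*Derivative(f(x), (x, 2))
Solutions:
 f(x) = C1 + C2*x^(1/9)


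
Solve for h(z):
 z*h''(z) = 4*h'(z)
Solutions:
 h(z) = C1 + C2*z^5


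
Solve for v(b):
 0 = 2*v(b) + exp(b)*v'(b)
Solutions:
 v(b) = C1*exp(2*exp(-b))


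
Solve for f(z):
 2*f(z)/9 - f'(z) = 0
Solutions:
 f(z) = C1*exp(2*z/9)


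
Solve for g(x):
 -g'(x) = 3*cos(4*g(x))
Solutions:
 g(x) = -asin((C1 + exp(24*x))/(C1 - exp(24*x)))/4 + pi/4
 g(x) = asin((C1 + exp(24*x))/(C1 - exp(24*x)))/4


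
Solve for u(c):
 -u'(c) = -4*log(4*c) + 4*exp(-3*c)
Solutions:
 u(c) = C1 + 4*c*log(c) + 4*c*(-1 + 2*log(2)) + 4*exp(-3*c)/3


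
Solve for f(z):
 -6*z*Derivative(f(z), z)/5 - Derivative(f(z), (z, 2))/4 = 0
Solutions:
 f(z) = C1 + C2*erf(2*sqrt(15)*z/5)


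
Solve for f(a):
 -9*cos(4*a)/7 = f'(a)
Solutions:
 f(a) = C1 - 9*sin(4*a)/28


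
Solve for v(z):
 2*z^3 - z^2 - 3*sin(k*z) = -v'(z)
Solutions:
 v(z) = C1 - z^4/2 + z^3/3 - 3*cos(k*z)/k


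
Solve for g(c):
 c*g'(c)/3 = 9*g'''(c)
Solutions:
 g(c) = C1 + Integral(C2*airyai(c/3) + C3*airybi(c/3), c)


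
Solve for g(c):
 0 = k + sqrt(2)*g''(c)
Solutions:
 g(c) = C1 + C2*c - sqrt(2)*c^2*k/4


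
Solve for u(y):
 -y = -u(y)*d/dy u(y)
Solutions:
 u(y) = -sqrt(C1 + y^2)
 u(y) = sqrt(C1 + y^2)


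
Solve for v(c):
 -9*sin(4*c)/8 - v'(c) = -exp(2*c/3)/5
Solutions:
 v(c) = C1 + 3*exp(2*c/3)/10 + 9*cos(4*c)/32


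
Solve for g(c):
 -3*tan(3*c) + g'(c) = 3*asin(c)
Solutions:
 g(c) = C1 + 3*c*asin(c) + 3*sqrt(1 - c^2) - log(cos(3*c))


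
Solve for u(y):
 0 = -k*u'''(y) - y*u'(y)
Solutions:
 u(y) = C1 + Integral(C2*airyai(y*(-1/k)^(1/3)) + C3*airybi(y*(-1/k)^(1/3)), y)


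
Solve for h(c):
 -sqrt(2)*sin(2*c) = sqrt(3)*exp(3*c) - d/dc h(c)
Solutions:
 h(c) = C1 + sqrt(3)*exp(3*c)/3 - sqrt(2)*cos(2*c)/2


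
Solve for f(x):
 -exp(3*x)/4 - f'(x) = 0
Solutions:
 f(x) = C1 - exp(3*x)/12


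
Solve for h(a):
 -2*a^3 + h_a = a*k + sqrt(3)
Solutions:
 h(a) = C1 + a^4/2 + a^2*k/2 + sqrt(3)*a


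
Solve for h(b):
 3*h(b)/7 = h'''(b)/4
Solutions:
 h(b) = C3*exp(12^(1/3)*7^(2/3)*b/7) + (C1*sin(14^(2/3)*3^(5/6)*b/14) + C2*cos(14^(2/3)*3^(5/6)*b/14))*exp(-12^(1/3)*7^(2/3)*b/14)


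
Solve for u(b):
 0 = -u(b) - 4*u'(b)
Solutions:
 u(b) = C1*exp(-b/4)


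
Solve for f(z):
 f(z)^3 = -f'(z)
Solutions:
 f(z) = -sqrt(2)*sqrt(-1/(C1 - z))/2
 f(z) = sqrt(2)*sqrt(-1/(C1 - z))/2


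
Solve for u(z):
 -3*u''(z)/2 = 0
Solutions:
 u(z) = C1 + C2*z


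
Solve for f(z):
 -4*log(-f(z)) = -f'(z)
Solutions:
 -li(-f(z)) = C1 + 4*z


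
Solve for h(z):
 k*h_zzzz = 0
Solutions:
 h(z) = C1 + C2*z + C3*z^2 + C4*z^3


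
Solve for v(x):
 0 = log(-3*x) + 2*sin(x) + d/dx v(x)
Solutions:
 v(x) = C1 - x*log(-x) - x*log(3) + x + 2*cos(x)


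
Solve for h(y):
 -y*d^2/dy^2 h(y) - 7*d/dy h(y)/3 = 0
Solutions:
 h(y) = C1 + C2/y^(4/3)


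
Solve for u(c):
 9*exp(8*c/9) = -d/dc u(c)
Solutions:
 u(c) = C1 - 81*exp(8*c/9)/8


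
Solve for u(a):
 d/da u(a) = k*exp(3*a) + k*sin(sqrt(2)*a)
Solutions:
 u(a) = C1 + k*exp(3*a)/3 - sqrt(2)*k*cos(sqrt(2)*a)/2


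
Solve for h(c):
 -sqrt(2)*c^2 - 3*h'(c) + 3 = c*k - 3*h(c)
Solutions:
 h(c) = C1*exp(c) + sqrt(2)*c^2/3 + c*k/3 + 2*sqrt(2)*c/3 + k/3 - 1 + 2*sqrt(2)/3


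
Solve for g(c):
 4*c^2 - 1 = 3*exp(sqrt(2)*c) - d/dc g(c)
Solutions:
 g(c) = C1 - 4*c^3/3 + c + 3*sqrt(2)*exp(sqrt(2)*c)/2


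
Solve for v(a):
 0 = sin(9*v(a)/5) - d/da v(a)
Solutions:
 -a + 5*log(cos(9*v(a)/5) - 1)/18 - 5*log(cos(9*v(a)/5) + 1)/18 = C1


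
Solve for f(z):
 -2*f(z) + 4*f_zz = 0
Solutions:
 f(z) = C1*exp(-sqrt(2)*z/2) + C2*exp(sqrt(2)*z/2)


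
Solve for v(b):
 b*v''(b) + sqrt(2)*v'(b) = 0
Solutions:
 v(b) = C1 + C2*b^(1 - sqrt(2))


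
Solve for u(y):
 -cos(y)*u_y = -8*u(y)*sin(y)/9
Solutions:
 u(y) = C1/cos(y)^(8/9)


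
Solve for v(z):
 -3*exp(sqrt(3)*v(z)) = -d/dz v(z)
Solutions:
 v(z) = sqrt(3)*(2*log(-1/(C1 + 3*z)) - log(3))/6


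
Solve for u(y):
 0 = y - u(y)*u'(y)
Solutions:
 u(y) = -sqrt(C1 + y^2)
 u(y) = sqrt(C1 + y^2)


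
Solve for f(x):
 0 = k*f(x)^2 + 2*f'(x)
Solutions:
 f(x) = 2/(C1 + k*x)


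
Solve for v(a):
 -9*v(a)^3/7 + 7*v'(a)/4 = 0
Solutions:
 v(a) = -7*sqrt(2)*sqrt(-1/(C1 + 36*a))/2
 v(a) = 7*sqrt(2)*sqrt(-1/(C1 + 36*a))/2


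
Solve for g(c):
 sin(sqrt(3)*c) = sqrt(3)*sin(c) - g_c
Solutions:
 g(c) = C1 - sqrt(3)*cos(c) + sqrt(3)*cos(sqrt(3)*c)/3


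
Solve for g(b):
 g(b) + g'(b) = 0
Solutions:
 g(b) = C1*exp(-b)


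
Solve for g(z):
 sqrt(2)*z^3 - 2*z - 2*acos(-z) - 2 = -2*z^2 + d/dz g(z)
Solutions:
 g(z) = C1 + sqrt(2)*z^4/4 + 2*z^3/3 - z^2 - 2*z*acos(-z) - 2*z - 2*sqrt(1 - z^2)


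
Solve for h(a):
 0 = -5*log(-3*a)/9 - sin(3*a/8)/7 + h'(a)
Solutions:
 h(a) = C1 + 5*a*log(-a)/9 - 5*a/9 + 5*a*log(3)/9 - 8*cos(3*a/8)/21


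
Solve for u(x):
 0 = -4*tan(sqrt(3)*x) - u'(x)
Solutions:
 u(x) = C1 + 4*sqrt(3)*log(cos(sqrt(3)*x))/3


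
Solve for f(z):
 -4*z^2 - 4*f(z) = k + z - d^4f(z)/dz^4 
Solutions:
 f(z) = C1*exp(-sqrt(2)*z) + C2*exp(sqrt(2)*z) + C3*sin(sqrt(2)*z) + C4*cos(sqrt(2)*z) - k/4 - z^2 - z/4


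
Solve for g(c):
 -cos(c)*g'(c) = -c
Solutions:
 g(c) = C1 + Integral(c/cos(c), c)


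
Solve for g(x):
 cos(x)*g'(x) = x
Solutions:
 g(x) = C1 + Integral(x/cos(x), x)


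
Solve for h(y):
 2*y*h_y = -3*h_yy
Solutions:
 h(y) = C1 + C2*erf(sqrt(3)*y/3)


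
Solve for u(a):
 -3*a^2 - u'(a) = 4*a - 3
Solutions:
 u(a) = C1 - a^3 - 2*a^2 + 3*a


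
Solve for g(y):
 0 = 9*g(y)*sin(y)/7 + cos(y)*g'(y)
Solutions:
 g(y) = C1*cos(y)^(9/7)


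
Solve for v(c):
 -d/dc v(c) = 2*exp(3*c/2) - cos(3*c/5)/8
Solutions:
 v(c) = C1 - 4*exp(3*c/2)/3 + 5*sin(3*c/5)/24


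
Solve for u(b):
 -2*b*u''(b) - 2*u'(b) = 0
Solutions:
 u(b) = C1 + C2*log(b)


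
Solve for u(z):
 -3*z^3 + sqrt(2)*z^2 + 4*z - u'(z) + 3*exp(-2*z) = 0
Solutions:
 u(z) = C1 - 3*z^4/4 + sqrt(2)*z^3/3 + 2*z^2 - 3*exp(-2*z)/2


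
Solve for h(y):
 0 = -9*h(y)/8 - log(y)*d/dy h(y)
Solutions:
 h(y) = C1*exp(-9*li(y)/8)


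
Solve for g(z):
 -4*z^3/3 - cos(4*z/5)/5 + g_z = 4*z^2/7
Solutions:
 g(z) = C1 + z^4/3 + 4*z^3/21 + sin(4*z/5)/4


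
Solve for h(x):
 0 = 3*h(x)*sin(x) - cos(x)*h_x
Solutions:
 h(x) = C1/cos(x)^3


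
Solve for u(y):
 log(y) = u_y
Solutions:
 u(y) = C1 + y*log(y) - y


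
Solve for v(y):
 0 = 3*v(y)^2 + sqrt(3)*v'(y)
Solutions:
 v(y) = 1/(C1 + sqrt(3)*y)


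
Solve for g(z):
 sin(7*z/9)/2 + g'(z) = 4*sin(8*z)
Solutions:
 g(z) = C1 + 9*cos(7*z/9)/14 - cos(8*z)/2


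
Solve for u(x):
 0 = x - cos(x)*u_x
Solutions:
 u(x) = C1 + Integral(x/cos(x), x)


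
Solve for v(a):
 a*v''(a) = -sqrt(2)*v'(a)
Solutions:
 v(a) = C1 + C2*a^(1 - sqrt(2))


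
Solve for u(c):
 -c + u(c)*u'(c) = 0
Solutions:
 u(c) = -sqrt(C1 + c^2)
 u(c) = sqrt(C1 + c^2)


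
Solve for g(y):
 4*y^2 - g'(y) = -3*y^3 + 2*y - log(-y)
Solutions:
 g(y) = C1 + 3*y^4/4 + 4*y^3/3 - y^2 + y*log(-y) - y


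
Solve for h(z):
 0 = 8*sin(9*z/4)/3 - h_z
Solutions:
 h(z) = C1 - 32*cos(9*z/4)/27


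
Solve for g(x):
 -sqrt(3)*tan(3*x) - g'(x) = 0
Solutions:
 g(x) = C1 + sqrt(3)*log(cos(3*x))/3


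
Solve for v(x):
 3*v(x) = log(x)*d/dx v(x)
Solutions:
 v(x) = C1*exp(3*li(x))


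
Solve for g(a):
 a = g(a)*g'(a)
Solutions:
 g(a) = -sqrt(C1 + a^2)
 g(a) = sqrt(C1 + a^2)


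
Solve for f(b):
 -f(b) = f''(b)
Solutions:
 f(b) = C1*sin(b) + C2*cos(b)


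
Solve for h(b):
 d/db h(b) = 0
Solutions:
 h(b) = C1


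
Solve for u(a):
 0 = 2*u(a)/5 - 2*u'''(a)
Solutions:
 u(a) = C3*exp(5^(2/3)*a/5) + (C1*sin(sqrt(3)*5^(2/3)*a/10) + C2*cos(sqrt(3)*5^(2/3)*a/10))*exp(-5^(2/3)*a/10)


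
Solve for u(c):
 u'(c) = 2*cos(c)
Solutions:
 u(c) = C1 + 2*sin(c)


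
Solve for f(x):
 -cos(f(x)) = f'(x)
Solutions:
 f(x) = pi - asin((C1 + exp(2*x))/(C1 - exp(2*x)))
 f(x) = asin((C1 + exp(2*x))/(C1 - exp(2*x)))


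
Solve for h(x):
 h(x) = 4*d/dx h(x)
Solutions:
 h(x) = C1*exp(x/4)


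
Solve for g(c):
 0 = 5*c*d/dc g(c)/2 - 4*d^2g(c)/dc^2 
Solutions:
 g(c) = C1 + C2*erfi(sqrt(5)*c/4)


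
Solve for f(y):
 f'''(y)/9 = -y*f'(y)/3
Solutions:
 f(y) = C1 + Integral(C2*airyai(-3^(1/3)*y) + C3*airybi(-3^(1/3)*y), y)


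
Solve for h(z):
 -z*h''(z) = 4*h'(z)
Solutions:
 h(z) = C1 + C2/z^3


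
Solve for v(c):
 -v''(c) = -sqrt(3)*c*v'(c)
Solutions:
 v(c) = C1 + C2*erfi(sqrt(2)*3^(1/4)*c/2)


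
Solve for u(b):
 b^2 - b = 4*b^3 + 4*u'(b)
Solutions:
 u(b) = C1 - b^4/4 + b^3/12 - b^2/8


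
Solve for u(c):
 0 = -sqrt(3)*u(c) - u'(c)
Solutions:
 u(c) = C1*exp(-sqrt(3)*c)


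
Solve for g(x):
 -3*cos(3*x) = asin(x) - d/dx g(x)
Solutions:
 g(x) = C1 + x*asin(x) + sqrt(1 - x^2) + sin(3*x)


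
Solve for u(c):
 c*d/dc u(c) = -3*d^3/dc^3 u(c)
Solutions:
 u(c) = C1 + Integral(C2*airyai(-3^(2/3)*c/3) + C3*airybi(-3^(2/3)*c/3), c)


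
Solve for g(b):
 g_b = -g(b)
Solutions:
 g(b) = C1*exp(-b)


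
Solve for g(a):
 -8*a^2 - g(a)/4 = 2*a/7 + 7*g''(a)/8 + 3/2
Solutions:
 g(a) = C1*sin(sqrt(14)*a/7) + C2*cos(sqrt(14)*a/7) - 32*a^2 - 8*a/7 + 218


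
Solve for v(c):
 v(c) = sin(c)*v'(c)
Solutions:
 v(c) = C1*sqrt(cos(c) - 1)/sqrt(cos(c) + 1)


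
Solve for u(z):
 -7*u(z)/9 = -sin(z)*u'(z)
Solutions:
 u(z) = C1*(cos(z) - 1)^(7/18)/(cos(z) + 1)^(7/18)


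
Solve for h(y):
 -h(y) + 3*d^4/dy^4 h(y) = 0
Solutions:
 h(y) = C1*exp(-3^(3/4)*y/3) + C2*exp(3^(3/4)*y/3) + C3*sin(3^(3/4)*y/3) + C4*cos(3^(3/4)*y/3)


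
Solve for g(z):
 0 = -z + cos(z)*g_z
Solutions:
 g(z) = C1 + Integral(z/cos(z), z)


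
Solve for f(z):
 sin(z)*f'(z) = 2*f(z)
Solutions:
 f(z) = C1*(cos(z) - 1)/(cos(z) + 1)


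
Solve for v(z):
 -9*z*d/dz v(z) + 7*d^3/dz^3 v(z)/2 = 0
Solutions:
 v(z) = C1 + Integral(C2*airyai(18^(1/3)*7^(2/3)*z/7) + C3*airybi(18^(1/3)*7^(2/3)*z/7), z)


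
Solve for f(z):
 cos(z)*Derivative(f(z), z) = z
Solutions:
 f(z) = C1 + Integral(z/cos(z), z)


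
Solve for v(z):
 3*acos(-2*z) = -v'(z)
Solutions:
 v(z) = C1 - 3*z*acos(-2*z) - 3*sqrt(1 - 4*z^2)/2


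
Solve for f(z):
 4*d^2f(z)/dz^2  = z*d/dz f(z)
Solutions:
 f(z) = C1 + C2*erfi(sqrt(2)*z/4)


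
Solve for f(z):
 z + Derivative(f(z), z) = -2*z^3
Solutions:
 f(z) = C1 - z^4/2 - z^2/2


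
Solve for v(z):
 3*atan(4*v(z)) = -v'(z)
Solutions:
 Integral(1/atan(4*_y), (_y, v(z))) = C1 - 3*z


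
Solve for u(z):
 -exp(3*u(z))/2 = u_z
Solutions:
 u(z) = log(1/(C1 + 3*z))/3 + log(2)/3
 u(z) = log(2^(1/3)*(-3^(2/3) - 3*3^(1/6)*I)*(1/(C1 + z))^(1/3)/6)
 u(z) = log(2^(1/3)*(-3^(2/3) + 3*3^(1/6)*I)*(1/(C1 + z))^(1/3)/6)


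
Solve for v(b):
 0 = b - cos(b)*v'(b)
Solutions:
 v(b) = C1 + Integral(b/cos(b), b)


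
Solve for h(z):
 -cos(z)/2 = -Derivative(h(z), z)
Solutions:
 h(z) = C1 + sin(z)/2


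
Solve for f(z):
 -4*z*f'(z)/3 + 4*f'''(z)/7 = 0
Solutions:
 f(z) = C1 + Integral(C2*airyai(3^(2/3)*7^(1/3)*z/3) + C3*airybi(3^(2/3)*7^(1/3)*z/3), z)


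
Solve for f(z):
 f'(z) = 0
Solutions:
 f(z) = C1


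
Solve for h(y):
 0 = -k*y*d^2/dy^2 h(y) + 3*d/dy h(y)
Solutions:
 h(y) = C1 + y^(((re(k) + 3)*re(k) + im(k)^2)/(re(k)^2 + im(k)^2))*(C2*sin(3*log(y)*Abs(im(k))/(re(k)^2 + im(k)^2)) + C3*cos(3*log(y)*im(k)/(re(k)^2 + im(k)^2)))


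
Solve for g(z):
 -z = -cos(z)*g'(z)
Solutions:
 g(z) = C1 + Integral(z/cos(z), z)


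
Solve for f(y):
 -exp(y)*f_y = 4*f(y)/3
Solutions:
 f(y) = C1*exp(4*exp(-y)/3)


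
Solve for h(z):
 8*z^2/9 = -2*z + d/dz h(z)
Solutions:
 h(z) = C1 + 8*z^3/27 + z^2


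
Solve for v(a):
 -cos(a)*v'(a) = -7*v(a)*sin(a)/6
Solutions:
 v(a) = C1/cos(a)^(7/6)


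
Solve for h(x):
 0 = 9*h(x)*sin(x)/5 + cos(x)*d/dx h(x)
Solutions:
 h(x) = C1*cos(x)^(9/5)


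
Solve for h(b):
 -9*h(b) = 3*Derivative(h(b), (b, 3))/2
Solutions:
 h(b) = C3*exp(-6^(1/3)*b) + (C1*sin(2^(1/3)*3^(5/6)*b/2) + C2*cos(2^(1/3)*3^(5/6)*b/2))*exp(6^(1/3)*b/2)


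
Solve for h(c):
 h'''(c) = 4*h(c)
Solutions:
 h(c) = C3*exp(2^(2/3)*c) + (C1*sin(2^(2/3)*sqrt(3)*c/2) + C2*cos(2^(2/3)*sqrt(3)*c/2))*exp(-2^(2/3)*c/2)


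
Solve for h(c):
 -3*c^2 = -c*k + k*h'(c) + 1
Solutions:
 h(c) = C1 - c^3/k + c^2/2 - c/k


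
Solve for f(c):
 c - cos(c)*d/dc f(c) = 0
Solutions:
 f(c) = C1 + Integral(c/cos(c), c)


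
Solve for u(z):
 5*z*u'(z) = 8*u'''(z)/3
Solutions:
 u(z) = C1 + Integral(C2*airyai(15^(1/3)*z/2) + C3*airybi(15^(1/3)*z/2), z)


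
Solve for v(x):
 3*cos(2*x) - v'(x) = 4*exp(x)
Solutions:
 v(x) = C1 - 4*exp(x) + 3*sin(2*x)/2


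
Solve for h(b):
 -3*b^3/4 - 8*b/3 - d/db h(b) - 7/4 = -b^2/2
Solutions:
 h(b) = C1 - 3*b^4/16 + b^3/6 - 4*b^2/3 - 7*b/4


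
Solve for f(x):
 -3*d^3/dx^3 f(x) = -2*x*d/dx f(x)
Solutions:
 f(x) = C1 + Integral(C2*airyai(2^(1/3)*3^(2/3)*x/3) + C3*airybi(2^(1/3)*3^(2/3)*x/3), x)


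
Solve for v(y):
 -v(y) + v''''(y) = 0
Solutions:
 v(y) = C1*exp(-y) + C2*exp(y) + C3*sin(y) + C4*cos(y)


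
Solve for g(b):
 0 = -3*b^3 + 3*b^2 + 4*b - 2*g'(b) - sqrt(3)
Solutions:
 g(b) = C1 - 3*b^4/8 + b^3/2 + b^2 - sqrt(3)*b/2


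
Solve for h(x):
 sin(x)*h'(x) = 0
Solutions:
 h(x) = C1


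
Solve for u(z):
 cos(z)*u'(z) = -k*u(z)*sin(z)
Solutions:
 u(z) = C1*exp(k*log(cos(z)))


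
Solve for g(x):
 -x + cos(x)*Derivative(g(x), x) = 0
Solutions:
 g(x) = C1 + Integral(x/cos(x), x)


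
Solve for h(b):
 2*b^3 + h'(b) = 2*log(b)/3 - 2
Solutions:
 h(b) = C1 - b^4/2 + 2*b*log(b)/3 - 8*b/3


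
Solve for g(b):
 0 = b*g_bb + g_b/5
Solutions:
 g(b) = C1 + C2*b^(4/5)


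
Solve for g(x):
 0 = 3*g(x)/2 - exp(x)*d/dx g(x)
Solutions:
 g(x) = C1*exp(-3*exp(-x)/2)


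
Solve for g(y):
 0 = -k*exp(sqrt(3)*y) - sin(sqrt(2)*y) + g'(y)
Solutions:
 g(y) = C1 + sqrt(3)*k*exp(sqrt(3)*y)/3 - sqrt(2)*cos(sqrt(2)*y)/2


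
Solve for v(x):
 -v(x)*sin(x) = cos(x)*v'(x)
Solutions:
 v(x) = C1*cos(x)


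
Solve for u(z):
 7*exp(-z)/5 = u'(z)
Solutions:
 u(z) = C1 - 7*exp(-z)/5


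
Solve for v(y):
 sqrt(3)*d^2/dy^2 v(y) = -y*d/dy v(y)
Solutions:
 v(y) = C1 + C2*erf(sqrt(2)*3^(3/4)*y/6)


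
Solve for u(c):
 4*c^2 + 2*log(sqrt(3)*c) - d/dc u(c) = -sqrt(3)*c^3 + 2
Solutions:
 u(c) = C1 + sqrt(3)*c^4/4 + 4*c^3/3 + 2*c*log(c) - 4*c + c*log(3)


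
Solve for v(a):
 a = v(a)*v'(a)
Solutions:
 v(a) = -sqrt(C1 + a^2)
 v(a) = sqrt(C1 + a^2)


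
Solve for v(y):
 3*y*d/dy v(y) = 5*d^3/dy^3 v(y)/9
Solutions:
 v(y) = C1 + Integral(C2*airyai(3*5^(2/3)*y/5) + C3*airybi(3*5^(2/3)*y/5), y)


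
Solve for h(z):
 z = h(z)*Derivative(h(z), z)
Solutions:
 h(z) = -sqrt(C1 + z^2)
 h(z) = sqrt(C1 + z^2)


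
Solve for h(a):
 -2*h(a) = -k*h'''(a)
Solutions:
 h(a) = C1*exp(2^(1/3)*a*(1/k)^(1/3)) + C2*exp(2^(1/3)*a*(-1 + sqrt(3)*I)*(1/k)^(1/3)/2) + C3*exp(-2^(1/3)*a*(1 + sqrt(3)*I)*(1/k)^(1/3)/2)


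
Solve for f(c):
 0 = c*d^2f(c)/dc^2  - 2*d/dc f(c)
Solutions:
 f(c) = C1 + C2*c^3


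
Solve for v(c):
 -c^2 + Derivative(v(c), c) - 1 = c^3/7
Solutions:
 v(c) = C1 + c^4/28 + c^3/3 + c


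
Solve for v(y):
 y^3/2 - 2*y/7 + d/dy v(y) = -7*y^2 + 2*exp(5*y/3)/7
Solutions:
 v(y) = C1 - y^4/8 - 7*y^3/3 + y^2/7 + 6*exp(5*y/3)/35


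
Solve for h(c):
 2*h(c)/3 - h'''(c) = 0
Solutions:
 h(c) = C3*exp(2^(1/3)*3^(2/3)*c/3) + (C1*sin(2^(1/3)*3^(1/6)*c/2) + C2*cos(2^(1/3)*3^(1/6)*c/2))*exp(-2^(1/3)*3^(2/3)*c/6)


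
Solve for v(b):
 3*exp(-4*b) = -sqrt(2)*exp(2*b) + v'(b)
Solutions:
 v(b) = C1 + sqrt(2)*exp(2*b)/2 - 3*exp(-4*b)/4


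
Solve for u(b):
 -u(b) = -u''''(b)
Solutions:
 u(b) = C1*exp(-b) + C2*exp(b) + C3*sin(b) + C4*cos(b)


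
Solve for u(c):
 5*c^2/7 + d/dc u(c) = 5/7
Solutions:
 u(c) = C1 - 5*c^3/21 + 5*c/7


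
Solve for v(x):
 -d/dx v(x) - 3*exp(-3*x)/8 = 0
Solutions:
 v(x) = C1 + exp(-3*x)/8


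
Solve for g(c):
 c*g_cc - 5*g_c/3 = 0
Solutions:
 g(c) = C1 + C2*c^(8/3)


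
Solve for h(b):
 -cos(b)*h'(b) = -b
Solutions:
 h(b) = C1 + Integral(b/cos(b), b)


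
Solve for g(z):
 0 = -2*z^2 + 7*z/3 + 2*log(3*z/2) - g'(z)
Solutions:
 g(z) = C1 - 2*z^3/3 + 7*z^2/6 + 2*z*log(z) - 2*z - 2*z*log(2) + 2*z*log(3)


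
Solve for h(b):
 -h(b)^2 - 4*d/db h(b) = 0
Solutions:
 h(b) = 4/(C1 + b)


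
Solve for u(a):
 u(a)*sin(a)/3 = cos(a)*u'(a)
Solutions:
 u(a) = C1/cos(a)^(1/3)


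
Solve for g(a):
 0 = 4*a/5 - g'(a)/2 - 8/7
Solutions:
 g(a) = C1 + 4*a^2/5 - 16*a/7


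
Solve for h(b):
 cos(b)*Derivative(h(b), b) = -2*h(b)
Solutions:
 h(b) = C1*(sin(b) - 1)/(sin(b) + 1)


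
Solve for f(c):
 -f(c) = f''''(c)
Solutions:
 f(c) = (C1*sin(sqrt(2)*c/2) + C2*cos(sqrt(2)*c/2))*exp(-sqrt(2)*c/2) + (C3*sin(sqrt(2)*c/2) + C4*cos(sqrt(2)*c/2))*exp(sqrt(2)*c/2)


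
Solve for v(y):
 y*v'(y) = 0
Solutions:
 v(y) = C1


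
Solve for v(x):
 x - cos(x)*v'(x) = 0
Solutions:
 v(x) = C1 + Integral(x/cos(x), x)


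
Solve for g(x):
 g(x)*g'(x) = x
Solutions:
 g(x) = -sqrt(C1 + x^2)
 g(x) = sqrt(C1 + x^2)


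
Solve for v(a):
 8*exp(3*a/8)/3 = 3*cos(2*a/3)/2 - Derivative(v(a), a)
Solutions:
 v(a) = C1 - 64*exp(3*a/8)/9 + 9*sin(2*a/3)/4


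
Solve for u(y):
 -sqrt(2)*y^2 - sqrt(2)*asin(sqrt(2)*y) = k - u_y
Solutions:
 u(y) = C1 + k*y + sqrt(2)*y^3/3 + sqrt(2)*(y*asin(sqrt(2)*y) + sqrt(2)*sqrt(1 - 2*y^2)/2)


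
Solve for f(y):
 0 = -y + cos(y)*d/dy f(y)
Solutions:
 f(y) = C1 + Integral(y/cos(y), y)


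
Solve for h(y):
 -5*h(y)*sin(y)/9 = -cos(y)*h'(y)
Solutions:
 h(y) = C1/cos(y)^(5/9)


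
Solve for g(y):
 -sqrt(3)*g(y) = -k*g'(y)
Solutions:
 g(y) = C1*exp(sqrt(3)*y/k)


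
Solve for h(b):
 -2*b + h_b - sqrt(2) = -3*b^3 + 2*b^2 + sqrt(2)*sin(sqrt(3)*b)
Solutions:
 h(b) = C1 - 3*b^4/4 + 2*b^3/3 + b^2 + sqrt(2)*b - sqrt(6)*cos(sqrt(3)*b)/3


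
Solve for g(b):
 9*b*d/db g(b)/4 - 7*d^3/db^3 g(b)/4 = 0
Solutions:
 g(b) = C1 + Integral(C2*airyai(21^(2/3)*b/7) + C3*airybi(21^(2/3)*b/7), b)


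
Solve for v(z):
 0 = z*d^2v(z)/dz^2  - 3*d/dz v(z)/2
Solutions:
 v(z) = C1 + C2*z^(5/2)


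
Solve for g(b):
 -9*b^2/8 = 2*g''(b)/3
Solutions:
 g(b) = C1 + C2*b - 9*b^4/64


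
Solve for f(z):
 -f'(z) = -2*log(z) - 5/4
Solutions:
 f(z) = C1 + 2*z*log(z) - 3*z/4


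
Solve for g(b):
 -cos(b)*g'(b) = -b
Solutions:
 g(b) = C1 + Integral(b/cos(b), b)


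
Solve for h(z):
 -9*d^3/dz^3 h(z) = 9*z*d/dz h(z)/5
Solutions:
 h(z) = C1 + Integral(C2*airyai(-5^(2/3)*z/5) + C3*airybi(-5^(2/3)*z/5), z)


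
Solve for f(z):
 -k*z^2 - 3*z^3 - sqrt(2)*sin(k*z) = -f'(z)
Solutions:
 f(z) = C1 + k*z^3/3 + 3*z^4/4 - sqrt(2)*cos(k*z)/k


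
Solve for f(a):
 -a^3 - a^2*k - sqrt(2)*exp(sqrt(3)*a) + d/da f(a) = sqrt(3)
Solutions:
 f(a) = C1 + a^4/4 + a^3*k/3 + sqrt(3)*a + sqrt(6)*exp(sqrt(3)*a)/3


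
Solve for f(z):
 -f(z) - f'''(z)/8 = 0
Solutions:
 f(z) = C3*exp(-2*z) + (C1*sin(sqrt(3)*z) + C2*cos(sqrt(3)*z))*exp(z)


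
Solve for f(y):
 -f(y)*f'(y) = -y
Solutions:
 f(y) = -sqrt(C1 + y^2)
 f(y) = sqrt(C1 + y^2)


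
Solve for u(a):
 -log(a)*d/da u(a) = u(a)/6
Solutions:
 u(a) = C1*exp(-li(a)/6)


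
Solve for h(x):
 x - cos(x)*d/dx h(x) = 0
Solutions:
 h(x) = C1 + Integral(x/cos(x), x)


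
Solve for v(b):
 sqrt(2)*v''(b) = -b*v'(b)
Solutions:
 v(b) = C1 + C2*erf(2^(1/4)*b/2)


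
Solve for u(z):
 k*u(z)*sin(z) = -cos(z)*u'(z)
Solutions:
 u(z) = C1*exp(k*log(cos(z)))


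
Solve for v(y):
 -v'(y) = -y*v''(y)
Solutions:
 v(y) = C1 + C2*y^2


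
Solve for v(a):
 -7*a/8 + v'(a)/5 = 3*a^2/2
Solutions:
 v(a) = C1 + 5*a^3/2 + 35*a^2/16


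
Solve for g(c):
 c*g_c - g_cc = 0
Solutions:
 g(c) = C1 + C2*erfi(sqrt(2)*c/2)


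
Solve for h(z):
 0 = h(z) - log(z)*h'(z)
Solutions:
 h(z) = C1*exp(li(z))


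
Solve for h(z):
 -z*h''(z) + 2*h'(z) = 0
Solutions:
 h(z) = C1 + C2*z^3


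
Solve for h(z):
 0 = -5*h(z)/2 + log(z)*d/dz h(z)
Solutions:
 h(z) = C1*exp(5*li(z)/2)


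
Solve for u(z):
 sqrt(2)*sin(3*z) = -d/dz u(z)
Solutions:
 u(z) = C1 + sqrt(2)*cos(3*z)/3


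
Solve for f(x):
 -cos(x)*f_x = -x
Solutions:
 f(x) = C1 + Integral(x/cos(x), x)


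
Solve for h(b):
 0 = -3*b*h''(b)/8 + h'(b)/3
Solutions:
 h(b) = C1 + C2*b^(17/9)


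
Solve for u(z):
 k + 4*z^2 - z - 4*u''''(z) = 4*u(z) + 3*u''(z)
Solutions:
 u(z) = k/4 + z^2 - z/4 + (C1*sin(z*cos(atan(sqrt(55)/3)/2)) + C2*cos(z*cos(atan(sqrt(55)/3)/2)))*exp(-z*sin(atan(sqrt(55)/3)/2)) + (C3*sin(z*cos(atan(sqrt(55)/3)/2)) + C4*cos(z*cos(atan(sqrt(55)/3)/2)))*exp(z*sin(atan(sqrt(55)/3)/2)) - 3/2


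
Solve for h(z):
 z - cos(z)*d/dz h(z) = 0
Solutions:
 h(z) = C1 + Integral(z/cos(z), z)


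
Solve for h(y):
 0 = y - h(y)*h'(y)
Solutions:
 h(y) = -sqrt(C1 + y^2)
 h(y) = sqrt(C1 + y^2)


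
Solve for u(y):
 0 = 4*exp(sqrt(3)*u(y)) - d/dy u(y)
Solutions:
 u(y) = sqrt(3)*(2*log(-1/(C1 + 4*y)) - log(3))/6


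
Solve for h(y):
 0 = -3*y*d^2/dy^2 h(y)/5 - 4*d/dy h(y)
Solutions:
 h(y) = C1 + C2/y^(17/3)


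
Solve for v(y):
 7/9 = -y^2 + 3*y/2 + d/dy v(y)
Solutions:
 v(y) = C1 + y^3/3 - 3*y^2/4 + 7*y/9


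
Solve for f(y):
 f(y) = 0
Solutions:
 f(y) = 0


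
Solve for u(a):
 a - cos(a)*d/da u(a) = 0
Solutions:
 u(a) = C1 + Integral(a/cos(a), a)


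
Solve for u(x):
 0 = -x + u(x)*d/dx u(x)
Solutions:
 u(x) = -sqrt(C1 + x^2)
 u(x) = sqrt(C1 + x^2)


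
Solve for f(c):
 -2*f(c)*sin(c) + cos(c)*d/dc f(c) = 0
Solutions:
 f(c) = C1/cos(c)^2


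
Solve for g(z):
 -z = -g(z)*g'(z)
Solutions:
 g(z) = -sqrt(C1 + z^2)
 g(z) = sqrt(C1 + z^2)


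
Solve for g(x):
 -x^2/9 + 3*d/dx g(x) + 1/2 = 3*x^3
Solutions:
 g(x) = C1 + x^4/4 + x^3/81 - x/6


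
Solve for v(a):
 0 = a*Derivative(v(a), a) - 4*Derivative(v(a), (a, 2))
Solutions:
 v(a) = C1 + C2*erfi(sqrt(2)*a/4)


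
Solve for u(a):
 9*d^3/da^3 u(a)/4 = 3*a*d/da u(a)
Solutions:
 u(a) = C1 + Integral(C2*airyai(6^(2/3)*a/3) + C3*airybi(6^(2/3)*a/3), a)


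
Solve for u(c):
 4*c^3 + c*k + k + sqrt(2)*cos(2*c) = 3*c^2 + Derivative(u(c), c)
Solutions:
 u(c) = C1 + c^4 - c^3 + c^2*k/2 + c*k + sqrt(2)*sin(2*c)/2


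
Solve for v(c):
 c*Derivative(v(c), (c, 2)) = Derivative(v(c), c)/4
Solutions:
 v(c) = C1 + C2*c^(5/4)


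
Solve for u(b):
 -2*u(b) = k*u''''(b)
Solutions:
 u(b) = C1*exp(-2^(1/4)*b*(-1/k)^(1/4)) + C2*exp(2^(1/4)*b*(-1/k)^(1/4)) + C3*exp(-2^(1/4)*I*b*(-1/k)^(1/4)) + C4*exp(2^(1/4)*I*b*(-1/k)^(1/4))


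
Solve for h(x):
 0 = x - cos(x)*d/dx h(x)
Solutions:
 h(x) = C1 + Integral(x/cos(x), x)


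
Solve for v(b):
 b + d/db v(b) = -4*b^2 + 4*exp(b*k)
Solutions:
 v(b) = C1 - 4*b^3/3 - b^2/2 + 4*exp(b*k)/k


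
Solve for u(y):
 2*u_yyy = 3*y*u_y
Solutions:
 u(y) = C1 + Integral(C2*airyai(2^(2/3)*3^(1/3)*y/2) + C3*airybi(2^(2/3)*3^(1/3)*y/2), y)


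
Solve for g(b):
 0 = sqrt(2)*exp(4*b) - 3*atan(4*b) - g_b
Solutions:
 g(b) = C1 - 3*b*atan(4*b) + sqrt(2)*exp(4*b)/4 + 3*log(16*b^2 + 1)/8


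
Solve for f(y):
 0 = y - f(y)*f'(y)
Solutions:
 f(y) = -sqrt(C1 + y^2)
 f(y) = sqrt(C1 + y^2)


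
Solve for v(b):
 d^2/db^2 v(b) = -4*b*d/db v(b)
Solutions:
 v(b) = C1 + C2*erf(sqrt(2)*b)
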